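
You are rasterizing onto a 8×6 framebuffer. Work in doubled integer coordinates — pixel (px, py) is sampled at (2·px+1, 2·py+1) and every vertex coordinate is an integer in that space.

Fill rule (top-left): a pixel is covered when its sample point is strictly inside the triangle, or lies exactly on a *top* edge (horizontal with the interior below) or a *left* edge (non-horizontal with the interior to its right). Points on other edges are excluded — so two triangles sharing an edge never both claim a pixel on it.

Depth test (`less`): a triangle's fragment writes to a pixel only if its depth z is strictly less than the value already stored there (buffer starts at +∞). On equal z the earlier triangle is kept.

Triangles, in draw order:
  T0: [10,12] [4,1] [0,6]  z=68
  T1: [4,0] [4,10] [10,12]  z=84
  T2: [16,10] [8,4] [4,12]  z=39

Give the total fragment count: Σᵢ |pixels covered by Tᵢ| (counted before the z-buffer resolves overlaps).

T0:
  2·area = 74  (B↔C swapped to make it positive)
  edge (10, 12)→(0, 6): d=(-10,-6) top-left  bias=+0
  edge (0, 6)→(4, 1): d=(4,-5) top-left  bias=+0
  edge (4, 1)→(10, 12): d=(6,11) right/bottom  bias=-1
    (1,1)@(3, 3): e=[48,3,23] → X
    (2,1)@(5, 3): e=[60,13,1] → X
    (3,1)@(7, 3): e=[72,23,-21] → .
    (0,2)@(1, 5): e=[16,1,57] → X
    (3,2)@(7, 5): e=[52,31,-9] → .
    (0,3)@(1, 7): e=[-4,9,69] → .
    (1,3)@(3, 7): e=[8,19,47] → X
    (3,3)@(7, 7): e=[32,39,3] → X
    (4,3)@(9, 7): e=[44,49,-19] → .
    (1,4)@(3, 9): e=[-12,27,59] → .
    (2,4)@(5, 9): e=[0,37,37] → X  [on edge]
    (4,4)@(9, 9): e=[24,57,-7] → .
  covered (11 px):
    . . . . . . . .
    . X X . . . . .
    X X X . . . . .
    . X X X . . . .
    . . X X . . . .
    . . . . X . . .
T1:
  2·area = 60  (B↔C swapped to make it positive)
  edge (4, 0)→(10, 12): d=(6,12) right/bottom  bias=-1
  edge (10, 12)→(4, 10): d=(-6,-2) top-left  bias=+0
  edge (4, 10)→(4, 0): d=(0,-10) top-left  bias=+0
    (2,1)@(5, 3): e=[6,44,10] → X
    (3,1)@(7, 3): e=[-18,48,30] → .
    (2,2)@(5, 5): e=[18,32,10] → X
    (3,2)@(7, 5): e=[-6,36,30] → .
    (2,3)@(5, 7): e=[30,20,10] → X
    (3,3)@(7, 7): e=[6,24,30] → X
    (4,3)@(9, 7): e=[-18,28,50] → .
    (0,4)@(1, 9): e=[90,0,-30] → .  [on edge]
    (2,4)@(5, 9): e=[42,8,10] → X
    (4,4)@(9, 9): e=[-6,16,50] → .
    (2,5)@(5, 11): e=[54,-4,10] → .
    (3,5)@(7, 11): e=[30,0,30] → X  [on edge]
  covered (8 px):
    . . . . . . . .
    . . X . . . . .
    . . X . . . . .
    . . X X . . . .
    . . X X . . . .
    . . . X X . . .
T2:
  2·area = 88  (B↔C swapped to make it positive)
  edge (16, 10)→(4, 12): d=(-12,2) right/bottom  bias=-1
  edge (4, 12)→(8, 4): d=(4,-8) top-left  bias=+0
  edge (8, 4)→(16, 10): d=(8,6) right/bottom  bias=-1
    (4,2)@(9, 5): e=[74,12,2] → X
    (5,2)@(11, 5): e=[70,28,-10] → .
    (3,3)@(7, 7): e=[54,4,30] → X
    (5,3)@(11, 7): e=[46,36,6] → X
    (6,3)@(13, 7): e=[42,52,-6] → .
    (3,4)@(7, 9): e=[30,12,46] → X
    (6,4)@(13, 9): e=[18,60,10] → X
    (7,4)@(15, 9): e=[14,76,-2] → .
    (2,5)@(5, 11): e=[10,4,74] → X
    (5,5)@(11, 11): e=[-2,52,38] → .
    (6,5)@(13, 11): e=[-6,68,26] → .
  covered (11 px):
    . . . . . . . .
    . . . . . . . .
    . . . . X . . .
    . . . X X X . .
    . . . X X X X .
    . . X X X . . .

Result: 30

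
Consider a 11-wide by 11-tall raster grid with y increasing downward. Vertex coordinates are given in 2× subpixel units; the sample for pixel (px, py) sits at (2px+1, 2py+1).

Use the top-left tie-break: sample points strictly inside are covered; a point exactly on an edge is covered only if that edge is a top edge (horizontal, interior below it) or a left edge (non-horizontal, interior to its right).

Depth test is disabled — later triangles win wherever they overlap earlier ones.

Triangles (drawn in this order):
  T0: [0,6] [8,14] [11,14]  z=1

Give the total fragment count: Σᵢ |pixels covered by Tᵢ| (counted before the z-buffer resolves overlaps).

T0:
  2·area = 24  (B↔C swapped to make it positive)
  edge (0, 6)→(11, 14): d=(11,8) right/bottom  bias=-1
  edge (11, 14)→(8, 14): d=(-3,0) right/bottom  bias=-1
  edge (8, 14)→(0, 6): d=(-8,-8) top-left  bias=+0
    (0,3)@(1, 7): e=[3,21,0] → █  [on edge]
    (1,3)@(3, 7): e=[-13,21,16] → ·
    (0,4)@(1, 9): e=[25,15,-16] → ·
    (1,4)@(3, 9): e=[9,15,0] → █  [on edge]
    (2,4)@(5, 9): e=[-7,15,16] → ·
    (1,5)@(3, 11): e=[31,9,-16] → ·
    (2,5)@(5, 11): e=[15,9,0] → █  [on edge]
    (3,5)@(7, 11): e=[-1,9,16] → ·
    (2,6)@(5, 13): e=[37,3,-16] → ·
    (3,6)@(7, 13): e=[21,3,0] → █  [on edge]
    (4,6)@(9, 13): e=[5,3,16] → █
    (5,6)@(11, 13): e=[-11,3,32] → ·
    (4,7)@(9, 15): e=[27,-3,0] → ·  [on edge]
    (5,8)@(11, 17): e=[33,-9,0] → ·  [on edge]
    (6,9)@(13, 19): e=[39,-15,0] → ·  [on edge]
    (7,10)@(15, 21): e=[45,-21,0] → ·  [on edge]
  covered (5 px):
    · · · · · · · · · · ·
    · · · · · · · · · · ·
    · · · · · · · · · · ·
    █ · · · · · · · · · ·
    · █ · · · · · · · · ·
    · · █ · · · · · · · ·
    · · · █ █ · · · · · ·
    · · · · · · · · · · ·
    · · · · · · · · · · ·
    · · · · · · · · · · ·
    · · · · · · · · · · ·

Answer: 5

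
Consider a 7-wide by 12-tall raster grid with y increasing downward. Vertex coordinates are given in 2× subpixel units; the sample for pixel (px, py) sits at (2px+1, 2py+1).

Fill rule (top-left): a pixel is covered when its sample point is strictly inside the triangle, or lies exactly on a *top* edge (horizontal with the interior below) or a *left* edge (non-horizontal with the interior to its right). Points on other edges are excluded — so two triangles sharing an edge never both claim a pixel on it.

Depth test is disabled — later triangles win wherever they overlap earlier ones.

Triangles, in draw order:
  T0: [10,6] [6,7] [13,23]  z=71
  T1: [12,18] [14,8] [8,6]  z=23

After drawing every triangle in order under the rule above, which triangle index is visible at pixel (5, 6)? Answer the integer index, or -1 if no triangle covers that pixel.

T0:
  2·area = 71  (B↔C swapped to make it positive)
  edge (10, 6)→(13, 23): d=(3,17) right/bottom  bias=-1
  edge (13, 23)→(6, 7): d=(-7,-16) top-left  bias=+0
  edge (6, 7)→(10, 6): d=(4,-1) top-left  bias=+0
    (3,3)@(7, 7): e=[54,16,1] → X
    (4,3)@(9, 7): e=[20,48,3] → X
    (5,3)@(11, 7): e=[-14,80,5] → .
    (3,4)@(7, 9): e=[60,2,9] → X
    (5,4)@(11, 9): e=[-8,66,13] → .
    (3,5)@(7, 11): e=[66,-12,17] → .
    (4,5)@(9, 11): e=[32,20,19] → X
    (5,5)@(11, 11): e=[-2,52,21] → .
    (4,6)@(9, 13): e=[38,6,27] → X
    (5,6)@(11, 13): e=[4,38,29] → X
    (6,6)@(13, 13): e=[-30,70,31] → .
    (4,7)@(9, 15): e=[44,-8,35] → .
    (6,11)@(13, 23): e=[0,0,71] → .  [on edge]
  covered (9 px):
    . . . . . . .
    . . . . . . .
    . . . . . . .
    . . . X X . .
    . . . X X . .
    . . . . X . .
    . . . . X X .
    . . . . . X .
    . . . . . X .
    . . . . . . .
    . . . . . . .
    . . . . . . .
T1:
  2·area = 64  (B↔C swapped to make it positive)
  edge (12, 18)→(8, 6): d=(-4,-12) top-left  bias=+0
  edge (8, 6)→(14, 8): d=(6,2) right/bottom  bias=-1
  edge (14, 8)→(12, 18): d=(-2,10) right/bottom  bias=-1
    (3,1)@(7, 3): e=[0,-16,80] → .  [on edge]
    (2,2)@(5, 5): e=[-32,0,96] → .  [on edge]
    (4,3)@(9, 7): e=[8,4,52] → X
    (5,3)@(11, 7): e=[32,0,32] → .  [on edge]
    (4,4)@(9, 9): e=[0,16,48] → X  [on edge]
    (5,4)@(11, 9): e=[24,12,28] → X
    (6,4)@(13, 9): e=[48,8,8] → X
    (4,5)@(9, 11): e=[-8,28,44] → .
    (5,5)@(11, 11): e=[16,24,24] → X
    (5,6)@(11, 13): e=[8,36,20] → X
    (6,6)@(13, 13): e=[32,32,0] → .  [on edge]
    (5,7)@(11, 15): e=[0,48,16] → X  [on edge]
    (6,10)@(13, 21): e=[0,80,-16] → .  [on edge]
    (5,11)@(11, 23): e=[-32,96,0] → .  [on edge]
  covered (8 px):
    . . . . . . .
    . . . . . . .
    . . . . . . .
    . . . . X . .
    . . . . X X X
    . . . . . X X
    . . . . . X .
    . . . . . X .
    . . . . . . .
    . . . . . . .
    . . . . . . .
    . . . . . . .

Z-buffer (winner per pixel, '.' = empty):
  . . . . . . .
  . . . . . . .
  . . . . . . .
  . . . 0 1 . .
  . . . 0 1 1 1
  . . . . 0 1 1
  . . . . 0 1 .
  . . . . . 1 .
  . . . . . 0 .
  . . . . . . .
  . . . . . . .
  . . . . . . .

Result: 1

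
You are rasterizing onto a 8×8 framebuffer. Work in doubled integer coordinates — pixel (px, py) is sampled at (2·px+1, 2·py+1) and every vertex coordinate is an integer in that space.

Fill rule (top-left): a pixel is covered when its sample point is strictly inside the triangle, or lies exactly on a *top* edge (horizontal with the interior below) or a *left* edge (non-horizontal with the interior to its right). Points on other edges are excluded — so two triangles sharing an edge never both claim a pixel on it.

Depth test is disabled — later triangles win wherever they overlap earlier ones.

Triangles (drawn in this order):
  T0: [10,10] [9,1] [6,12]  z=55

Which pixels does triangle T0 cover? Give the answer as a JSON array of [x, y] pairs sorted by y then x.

T0:
  2·area = 38  (B↔C swapped to make it positive)
  edge (10, 10)→(6, 12): d=(-4,2) right/bottom  bias=-1
  edge (6, 12)→(9, 1): d=(3,-11) top-left  bias=+0
  edge (9, 1)→(10, 10): d=(1,9) right/bottom  bias=-1
    (4,0)@(9, 1): e=[38,0,0] → ·  [on edge]
    (4,1)@(9, 3): e=[30,6,2] → █
    (5,1)@(11, 3): e=[26,28,-16] → ·
    (4,2)@(9, 5): e=[22,12,4] → █
    (5,2)@(11, 5): e=[18,34,-14] → ·
    (4,3)@(9, 7): e=[14,18,6] → █
    (5,3)@(11, 7): e=[10,40,-12] → ·
    (3,4)@(7, 9): e=[10,2,26] → █
    (5,4)@(11, 9): e=[2,46,-10] → ·
    (3,5)@(7, 11): e=[2,8,28] → █
    (4,5)@(9, 11): e=[-2,30,10] → ·
    (3,6)@(7, 13): e=[-6,14,30] → ·
  covered (6 px):
    · · · · · · · ·
    · · · · █ · · ·
    · · · · █ · · ·
    · · · · █ · · ·
    · · · █ █ · · ·
    · · · █ · · · ·
    · · · · · · · ·
    · · · · · · · ·

Final: [[4,1],[4,2],[4,3],[3,4],[4,4],[3,5]]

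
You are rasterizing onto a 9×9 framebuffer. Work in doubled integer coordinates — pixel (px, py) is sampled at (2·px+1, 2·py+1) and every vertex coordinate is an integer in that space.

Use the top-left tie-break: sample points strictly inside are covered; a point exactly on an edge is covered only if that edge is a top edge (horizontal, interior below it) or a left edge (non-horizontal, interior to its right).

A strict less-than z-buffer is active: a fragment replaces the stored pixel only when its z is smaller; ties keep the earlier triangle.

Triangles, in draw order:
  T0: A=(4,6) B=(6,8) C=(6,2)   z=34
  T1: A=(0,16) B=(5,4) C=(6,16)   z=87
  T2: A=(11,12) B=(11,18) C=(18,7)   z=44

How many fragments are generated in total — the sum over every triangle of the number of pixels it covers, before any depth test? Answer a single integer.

T0:
  2·area = 12  (B↔C swapped to make it positive)
  edge (4, 6)→(6, 2): d=(2,-4) top-left  bias=+0
  edge (6, 2)→(6, 8): d=(0,6) right/bottom  bias=-1
  edge (6, 8)→(4, 6): d=(-2,-2) top-left  bias=+0
    (0,1)@(1, 3): e=[-18,30,0] → ·  [on edge]
    (1,2)@(3, 5): e=[-6,18,0] → ·  [on edge]
    (2,2)@(5, 5): e=[2,6,4] → #
    (3,2)@(7, 5): e=[10,-6,8] → ·
    (2,3)@(5, 7): e=[6,6,0] → #  [on edge]
    (3,3)@(7, 7): e=[14,-6,4] → ·
    (2,4)@(5, 9): e=[10,6,-4] → ·
    (3,4)@(7, 9): e=[18,-6,0] → ·  [on edge]
    (4,5)@(9, 11): e=[30,-18,0] → ·  [on edge]
    (5,6)@(11, 13): e=[42,-30,0] → ·  [on edge]
    (6,7)@(13, 15): e=[54,-42,0] → ·  [on edge]
    (7,8)@(15, 17): e=[66,-54,0] → ·  [on edge]
  covered (2 px):
    · · · · · · · · ·
    · · · · · · · · ·
    · · # · · · · · ·
    · · # · · · · · ·
    · · · · · · · · ·
    · · · · · · · · ·
    · · · · · · · · ·
    · · · · · · · · ·
    · · · · · · · · ·
T1:
  2·area = 72
  edge (0, 16)→(5, 4): d=(5,-12) top-left  bias=+0
  edge (5, 4)→(6, 16): d=(1,12) right/bottom  bias=-1
  edge (6, 16)→(0, 16): d=(-6,0) right/bottom  bias=-1
    (2,2)@(5, 5): e=[5,1,66] → #
    (3,2)@(7, 5): e=[29,-23,66] → ·
    (2,3)@(5, 7): e=[15,3,54] → #
    (3,3)@(7, 7): e=[39,-21,54] → ·
    (1,4)@(3, 9): e=[1,29,42] → #
    (3,4)@(7, 9): e=[49,-19,42] → ·
    (1,5)@(3, 11): e=[11,31,30] → #
    (3,5)@(7, 11): e=[59,-17,30] → ·
    (1,6)@(3, 13): e=[21,33,18] → #
    (3,6)@(7, 13): e=[69,-15,18] → ·
    (0,7)@(1, 15): e=[7,59,6] → #
    (3,7)@(7, 15): e=[79,-13,6] → ·
  covered (11 px):
    · · · · · · · · ·
    · · · · · · · · ·
    · · # · · · · · ·
    · · # · · · · · ·
    · # # · · · · · ·
    · # # · · · · · ·
    · # # · · · · · ·
    # # # · · · · · ·
    · · · · · · · · ·
T2:
  2·area = 42  (B↔C swapped to make it positive)
  edge (11, 12)→(18, 7): d=(7,-5) top-left  bias=+0
  edge (18, 7)→(11, 18): d=(-7,11) right/bottom  bias=-1
  edge (11, 18)→(11, 12): d=(0,-6) top-left  bias=+0
    (5,0)@(11, 1): e=[-77,119,0] → ·  [on edge]
    (5,1)@(11, 3): e=[-63,105,0] → ·  [on edge]
    (5,2)@(11, 5): e=[-49,91,0] → ·  [on edge]
    (5,3)@(11, 7): e=[-35,77,0] → ·  [on edge]
    (5,4)@(11, 9): e=[-21,63,0] → ·  [on edge]
    (5,5)@(11, 11): e=[-7,49,0] → ·  [on edge]
    (6,5)@(13, 11): e=[3,27,12] → #
    (7,5)@(15, 11): e=[13,5,24] → #
    (8,5)@(17, 11): e=[23,-17,36] → ·
    (5,6)@(11, 13): e=[7,35,0] → #  [on edge]
    (7,6)@(15, 13): e=[27,-9,24] → ·
    (5,7)@(11, 15): e=[21,21,0] → #  [on edge]
    (5,8)@(11, 17): e=[35,7,0] → #  [on edge]
  covered (6 px):
    · · · · · · · · ·
    · · · · · · · · ·
    · · · · · · · · ·
    · · · · · · · · ·
    · · · · · · · · ·
    · · · · · · # # ·
    · · · · · # # · ·
    · · · · · # · · ·
    · · · · · # · · ·

Final: 19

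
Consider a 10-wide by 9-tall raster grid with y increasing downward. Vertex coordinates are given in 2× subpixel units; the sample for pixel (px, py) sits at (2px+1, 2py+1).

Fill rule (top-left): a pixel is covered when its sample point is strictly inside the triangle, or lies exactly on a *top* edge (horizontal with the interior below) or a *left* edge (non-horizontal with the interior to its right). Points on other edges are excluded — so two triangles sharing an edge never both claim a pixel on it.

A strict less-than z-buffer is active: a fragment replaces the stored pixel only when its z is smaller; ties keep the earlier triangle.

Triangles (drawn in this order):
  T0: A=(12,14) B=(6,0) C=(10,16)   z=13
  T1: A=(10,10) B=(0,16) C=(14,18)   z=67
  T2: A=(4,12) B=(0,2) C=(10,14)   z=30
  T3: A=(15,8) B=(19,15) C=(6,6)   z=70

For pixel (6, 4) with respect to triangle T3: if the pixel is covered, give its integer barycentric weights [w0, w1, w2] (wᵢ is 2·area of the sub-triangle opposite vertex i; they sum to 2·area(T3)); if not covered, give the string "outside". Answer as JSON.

T0:
  2·area = 40  (B↔C swapped to make it positive)
  edge (12, 14)→(10, 16): d=(-2,2) right/bottom  bias=-1
  edge (10, 16)→(6, 0): d=(-4,-16) top-left  bias=+0
  edge (6, 0)→(12, 14): d=(6,14) right/bottom  bias=-1
    (3,1)@(7, 3): e=[32,4,4] → X
    (4,1)@(9, 3): e=[28,36,-24] → .
    (3,2)@(7, 5): e=[28,-4,16] → .
    (4,3)@(9, 7): e=[20,20,0] → .  [on edge]
    (9,3)@(19, 7): e=[0,180,-140] → .  [on edge]
    (4,4)@(9, 9): e=[16,12,12] → X
    (5,4)@(11, 9): e=[12,44,-16] → .
    (8,4)@(17, 9): e=[0,140,-100] → .  [on edge]
    (4,5)@(9, 11): e=[12,4,24] → X
    (5,5)@(11, 11): e=[8,36,-4] → .
    (7,5)@(15, 11): e=[0,100,-60] → .  [on edge]
    (4,6)@(9, 13): e=[8,-4,36] → .
    (6,6)@(13, 13): e=[0,60,-20] → .  [on edge]
    (5,7)@(11, 15): e=[0,20,20] → .  [on edge]
    (4,8)@(9, 17): e=[0,-20,60] → .  [on edge]
  covered (4 px):
    . . . . . . . . . .
    . . . X . . . . . .
    . . . . . . . . . .
    . . . . . . . . . .
    . . . . X . . . . .
    . . . . X . . . . .
    . . . . . X . . . .
    . . . . . . . . . .
    . . . . . . . . . .
T1:
  2·area = 104  (B↔C swapped to make it positive)
  edge (10, 10)→(14, 18): d=(4,8) right/bottom  bias=-1
  edge (14, 18)→(0, 16): d=(-14,-2) top-left  bias=+0
  edge (0, 16)→(10, 10): d=(10,-6) top-left  bias=+0
    (7,3)@(15, 7): e=[-52,156,0] → .  [on edge]
    (4,5)@(9, 11): e=[12,88,4] → X
    (5,5)@(11, 11): e=[-4,92,16] → .
    (2,6)@(5, 13): e=[52,52,0] → X  [on edge]
    (3,6)@(7, 13): e=[36,56,12] → X
    (5,6)@(11, 13): e=[4,64,36] → X
    (6,6)@(13, 13): e=[-12,68,48] → .
    (1,7)@(3, 15): e=[76,20,8] → X
    (6,7)@(13, 15): e=[-4,40,68] → .
    (1,8)@(3, 17): e=[84,-8,28] → .
    (2,8)@(5, 17): e=[68,-4,40] → .
    (3,8)@(7, 17): e=[52,0,52] → X  [on edge]
  covered (14 px):
    . . . . . . . . . .
    . . . . . . . . . .
    . . . . . . . . . .
    . . . . . . . . . .
    . . . . . . . . . .
    . . . . X . . . . .
    . . X X X X . . . .
    . X X X X X . . . .
    . . . X X X X . . .
T2:
  2·area = 52
  edge (4, 12)→(0, 2): d=(-4,-10) top-left  bias=+0
  edge (0, 2)→(10, 14): d=(10,12) right/bottom  bias=-1
  edge (10, 14)→(4, 12): d=(-6,-2) top-left  bias=+0
    (1,3)@(3, 7): e=[10,14,28] → X
    (2,3)@(5, 7): e=[30,-10,32] → .
    (1,4)@(3, 9): e=[2,34,16] → X
    (2,4)@(5, 9): e=[22,10,20] → X
    (3,4)@(7, 9): e=[42,-14,24] → .
    (0,5)@(1, 11): e=[-26,78,0] → .  [on edge]
    (1,5)@(3, 11): e=[-6,54,4] → .
    (2,5)@(5, 11): e=[14,30,8] → X
    (3,5)@(7, 11): e=[34,6,12] → X
    (4,5)@(9, 11): e=[54,-18,16] → .
    (2,6)@(5, 13): e=[6,50,-4] → .
    (3,6)@(7, 13): e=[26,26,0] → X  [on edge]
    (6,7)@(13, 15): e=[78,-26,0] → .  [on edge]
    (9,8)@(19, 17): e=[130,-78,0] → .  [on edge]
  covered (7 px):
    . . . . . . . . . .
    . . . . . . . . . .
    . . . . . . . . . .
    . X . . . . . . . .
    . X X . . . . . . .
    . . X X . . . . . .
    . . . X X . . . . .
    . . . . . . . . . .
    . . . . . . . . . .
T3:
  2·area = 55
  edge (15, 8)→(19, 15): d=(4,7) right/bottom  bias=-1
  edge (19, 15)→(6, 6): d=(-13,-9) top-left  bias=+0
  edge (6, 6)→(15, 8): d=(9,2) right/bottom  bias=-1
    (5,0)@(11, 1): e=[0,110,-55] → .  [on edge]
    (4,3)@(9, 7): e=[38,14,3] → X
    (5,3)@(11, 7): e=[24,32,-1] → .
    (4,4)@(9, 9): e=[46,-12,21] → .
    (5,4)@(11, 9): e=[32,6,17] → X
    (6,4)@(13, 9): e=[18,24,13] → X
    (7,4)@(15, 9): e=[4,42,9] → X
    (8,4)@(17, 9): e=[-10,60,5] → .
    (5,5)@(11, 11): e=[40,-20,35] → .
    (6,5)@(13, 11): e=[26,-2,31] → .
    (7,5)@(15, 11): e=[12,16,27] → X
    (8,5)@(17, 11): e=[-2,34,23] → .
    (9,7)@(19, 15): e=[0,0,55] → .  [on edge]
  covered (6 px):
    . . . . . . . . . .
    . . . . . . . . . .
    . . . . . . . . . .
    . . . . X . . . . .
    . . . . . X X X . .
    . . . . . . . X . .
    . . . . . . . . X .
    . . . . . . . . . .
    . . . . . . . . . .

Answer: [24,13,18]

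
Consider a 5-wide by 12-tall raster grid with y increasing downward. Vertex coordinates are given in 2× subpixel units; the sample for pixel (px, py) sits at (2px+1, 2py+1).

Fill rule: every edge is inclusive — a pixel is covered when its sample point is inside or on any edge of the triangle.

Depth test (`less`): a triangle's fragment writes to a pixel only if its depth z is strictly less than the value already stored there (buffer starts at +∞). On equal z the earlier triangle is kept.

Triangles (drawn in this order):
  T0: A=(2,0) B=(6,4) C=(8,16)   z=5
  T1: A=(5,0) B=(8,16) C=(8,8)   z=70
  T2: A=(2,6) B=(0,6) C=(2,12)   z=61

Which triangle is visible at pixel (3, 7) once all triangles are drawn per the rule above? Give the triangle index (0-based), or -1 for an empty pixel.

T0:
  2·area = 40
  edge (2, 0)→(6, 4): d=(4,4) inclusive
  edge (6, 4)→(8, 16): d=(2,12) inclusive
  edge (8, 16)→(2, 0): d=(-6,-16) inclusive
    (1,0)@(3, 1): e=[0,30,10] → X  [on edge]
    (2,0)@(5, 1): e=[-8,6,42] → .
    (1,1)@(3, 3): e=[8,34,-2] → .
    (2,1)@(5, 3): e=[0,10,30] → X  [on edge]
    (3,1)@(7, 3): e=[-8,-14,62] → .
    (2,2)@(5, 5): e=[8,14,18] → X
    (3,2)@(7, 5): e=[0,-10,50] → .  [on edge]
    (2,3)@(5, 7): e=[16,18,6] → X
    (3,3)@(7, 7): e=[8,-6,38] → .
    (4,3)@(9, 7): e=[0,-30,70] → .  [on edge]
    (2,4)@(5, 9): e=[24,22,-6] → .
    (3,5)@(7, 11): e=[24,2,14] → X
  covered (6 px):
    . X . . .
    . . X . .
    . . X . .
    . . X . .
    . . . . .
    . . . X .
    . . . X .
    . . . . .
    . . . . .
    . . . . .
    . . . . .
    . . . . .
T1:
  2·area = 24  (B↔C swapped to make it positive)
  edge (5, 0)→(8, 8): d=(3,8) inclusive
  edge (8, 8)→(8, 16): d=(0,8) inclusive
  edge (8, 16)→(5, 0): d=(-3,-16) inclusive
    (3,3)@(7, 7): e=[5,8,11] → X
    (4,3)@(9, 7): e=[-11,-8,43] → .
    (3,4)@(7, 9): e=[11,8,5] → X
    (4,4)@(9, 9): e=[-5,-8,37] → .
    (3,5)@(7, 11): e=[17,8,-1] → .
  covered (2 px):
    . . . . .
    . . . . .
    . . . . .
    . . . X .
    . . . X .
    . . . . .
    . . . . .
    . . . . .
    . . . . .
    . . . . .
    . . . . .
    . . . . .
T2:
  2·area = 12  (B↔C swapped to make it positive)
  edge (2, 6)→(2, 12): d=(0,6) inclusive
  edge (2, 12)→(0, 6): d=(-2,-6) inclusive
  edge (0, 6)→(2, 6): d=(2,0) inclusive
    (0,3)@(1, 7): e=[6,4,2] → X
    (1,3)@(3, 7): e=[-6,16,2] → .
    (0,4)@(1, 9): e=[6,0,6] → X  [on edge]
    (1,4)@(3, 9): e=[-6,12,6] → .
    (0,5)@(1, 11): e=[6,-4,10] → .
    (1,7)@(3, 15): e=[-6,0,18] → .  [on edge]
    (2,10)@(5, 21): e=[-18,0,30] → .  [on edge]
  covered (2 px):
    . . . . .
    . . . . .
    . . . . .
    X . . . .
    X . . . .
    . . . . .
    . . . . .
    . . . . .
    . . . . .
    . . . . .
    . . . . .
    . . . . .

Z-buffer (winner per pixel, '.' = empty):
  . 0 . . .
  . . 0 . .
  . . 0 . .
  2 . 0 1 .
  2 . . 1 .
  . . . 0 .
  . . . 0 .
  . . . . .
  . . . . .
  . . . . .
  . . . . .
  . . . . .

Result: -1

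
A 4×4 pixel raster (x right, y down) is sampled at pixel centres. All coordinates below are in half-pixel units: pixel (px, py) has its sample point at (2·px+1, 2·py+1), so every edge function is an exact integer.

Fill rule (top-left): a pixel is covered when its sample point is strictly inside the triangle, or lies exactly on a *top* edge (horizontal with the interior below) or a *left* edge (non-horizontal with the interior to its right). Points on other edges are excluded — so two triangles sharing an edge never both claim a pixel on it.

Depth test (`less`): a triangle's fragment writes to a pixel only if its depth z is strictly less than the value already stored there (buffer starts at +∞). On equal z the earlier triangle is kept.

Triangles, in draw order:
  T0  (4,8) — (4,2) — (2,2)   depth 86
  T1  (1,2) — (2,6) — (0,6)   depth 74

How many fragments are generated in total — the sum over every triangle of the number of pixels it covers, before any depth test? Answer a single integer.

T0:
  2·area = 12  (B↔C swapped to make it positive)
  edge (4, 8)→(2, 2): d=(-2,-6) top-left  bias=+0
  edge (2, 2)→(4, 2): d=(2,0) top-left  bias=+0
  edge (4, 2)→(4, 8): d=(0,6) right/bottom  bias=-1
    (1,1)@(3, 3): e=[4,2,6] → X
    (2,1)@(5, 3): e=[16,2,-6] → .
    (1,2)@(3, 5): e=[0,6,6] → X  [on edge]
    (2,2)@(5, 5): e=[12,6,-6] → .
    (1,3)@(3, 7): e=[-4,10,6] → .
  covered (2 px):
    . . . .
    . X . .
    . X . .
    . . . .
T1:
  2·area = 8
  edge (1, 2)→(2, 6): d=(1,4) right/bottom  bias=-1
  edge (2, 6)→(0, 6): d=(-2,0) right/bottom  bias=-1
  edge (0, 6)→(1, 2): d=(1,-4) top-left  bias=+0
    (0,1)@(1, 3): e=[1,6,1] → X
    (1,1)@(3, 3): e=[-7,6,9] → .
    (0,2)@(1, 5): e=[3,2,3] → X
    (1,2)@(3, 5): e=[-5,2,11] → .
    (0,3)@(1, 7): e=[5,-2,5] → .
  covered (2 px):
    . . . .
    X . . .
    X . . .
    . . . .

Result: 4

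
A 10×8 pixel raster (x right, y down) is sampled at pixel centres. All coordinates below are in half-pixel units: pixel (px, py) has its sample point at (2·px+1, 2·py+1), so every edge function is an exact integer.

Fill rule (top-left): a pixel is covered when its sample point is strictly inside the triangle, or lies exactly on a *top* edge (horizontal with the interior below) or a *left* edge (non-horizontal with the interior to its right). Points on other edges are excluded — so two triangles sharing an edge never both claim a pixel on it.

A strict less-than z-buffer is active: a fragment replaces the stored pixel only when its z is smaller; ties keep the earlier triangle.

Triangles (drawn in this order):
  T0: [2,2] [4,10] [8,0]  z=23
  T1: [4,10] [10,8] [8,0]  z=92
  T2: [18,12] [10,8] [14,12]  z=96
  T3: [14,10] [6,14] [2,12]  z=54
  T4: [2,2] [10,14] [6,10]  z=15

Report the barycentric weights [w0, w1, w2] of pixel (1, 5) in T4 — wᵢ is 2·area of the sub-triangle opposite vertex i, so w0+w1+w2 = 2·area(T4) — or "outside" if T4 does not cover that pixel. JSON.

T0:
  2·area = 52  (B↔C swapped to make it positive)
  edge (2, 2)→(8, 0): d=(6,-2) top-left  bias=+0
  edge (8, 0)→(4, 10): d=(-4,10) right/bottom  bias=-1
  edge (4, 10)→(2, 2): d=(-2,-8) top-left  bias=+0
    (2,0)@(5, 1): e=[0,26,26] → #  [on edge]
    (3,0)@(7, 1): e=[4,6,42] → #
    (4,0)@(9, 1): e=[8,-14,58] → ·
    (1,1)@(3, 3): e=[8,38,6] → #
    (3,1)@(7, 3): e=[16,-2,38] → ·
    (1,2)@(3, 5): e=[20,30,2] → #
    (3,2)@(7, 5): e=[28,-10,34] → ·
    (1,3)@(3, 7): e=[32,22,-2] → ·
    (2,3)@(5, 7): e=[36,2,14] → #
    (3,3)@(7, 7): e=[40,-18,30] → ·
    (2,4)@(5, 9): e=[48,-6,10] → ·
  covered (7 px):
    · · # # · · · · · ·
    · # # · · · · · · ·
    · # # · · · · · · ·
    · · # · · · · · · ·
    · · · · · · · · · ·
    · · · · · · · · · ·
    · · · · · · · · · ·
    · · · · · · · · · ·
T1:
  2·area = 52  (B↔C swapped to make it positive)
  edge (4, 10)→(8, 0): d=(4,-10) top-left  bias=+0
  edge (8, 0)→(10, 8): d=(2,8) right/bottom  bias=-1
  edge (10, 8)→(4, 10): d=(-6,2) right/bottom  bias=-1
    (3,1)@(7, 3): e=[2,14,36] → #
    (4,1)@(9, 3): e=[22,-2,32] → ·
    (3,2)@(7, 5): e=[10,18,24] → #
    (4,2)@(9, 5): e=[30,2,20] → #
    (5,2)@(11, 5): e=[50,-14,16] → ·
    (9,2)@(19, 5): e=[130,-78,0] → ·  [on edge]
    (3,3)@(7, 7): e=[18,22,12] → #
    (5,3)@(11, 7): e=[58,-10,4] → ·
    (6,3)@(13, 7): e=[78,-26,0] → ·  [on edge]
    (2,4)@(5, 9): e=[6,42,4] → #
    (3,4)@(7, 9): e=[26,26,0] → ·  [on edge]
    (4,4)@(9, 9): e=[46,10,-4] → ·
    (0,5)@(1, 11): e=[-26,78,0] → ·  [on edge]
  covered (6 px):
    · · · · · · · · · ·
    · · · # · · · · · ·
    · · · # # · · · · ·
    · · · # # · · · · ·
    · · # · · · · · · ·
    · · · · · · · · · ·
    · · · · · · · · · ·
    · · · · · · · · · ·
T2:
  2·area = 16  (B↔C swapped to make it positive)
  edge (18, 12)→(14, 12): d=(-4,0) right/bottom  bias=-1
  edge (14, 12)→(10, 8): d=(-4,-4) top-left  bias=+0
  edge (10, 8)→(18, 12): d=(8,4) right/bottom  bias=-1
    (1,0)@(3, 1): e=[44,0,-28] → ·  [on edge]
    (2,1)@(5, 3): e=[36,0,-20] → ·  [on edge]
    (3,2)@(7, 5): e=[28,0,-12] → ·  [on edge]
    (4,3)@(9, 7): e=[20,0,-4] → ·  [on edge]
    (5,4)@(11, 9): e=[12,0,4] → #  [on edge]
    (6,4)@(13, 9): e=[12,8,-4] → ·
    (5,5)@(11, 11): e=[4,-8,20] → ·
    (6,5)@(13, 11): e=[4,0,12] → #  [on edge]
    (7,5)@(15, 11): e=[4,8,4] → #
    (8,5)@(17, 11): e=[4,16,-4] → ·
    (6,6)@(13, 13): e=[-4,-8,28] → ·
    (7,6)@(15, 13): e=[-4,0,20] → ·  [on edge]
    (8,7)@(17, 15): e=[-12,0,28] → ·  [on edge]
  covered (3 px):
    · · · · · · · · · ·
    · · · · · · · · · ·
    · · · · · · · · · ·
    · · · · · · · · · ·
    · · · · · # · · · ·
    · · · · · · # # · ·
    · · · · · · · · · ·
    · · · · · · · · · ·
T3:
  2·area = 32
  edge (14, 10)→(6, 14): d=(-8,4) right/bottom  bias=-1
  edge (6, 14)→(2, 12): d=(-4,-2) top-left  bias=+0
  edge (2, 12)→(14, 10): d=(12,-2) top-left  bias=+0
    (4,5)@(9, 11): e=[12,18,2] → #
    (5,5)@(11, 11): e=[4,22,6] → #
    (6,5)@(13, 11): e=[-4,26,10] → ·
    (2,6)@(5, 13): e=[12,2,18] → #
    (3,6)@(7, 13): e=[4,6,22] → #
    (4,6)@(9, 13): e=[-4,10,26] → ·
    (5,6)@(11, 13): e=[-12,14,30] → ·
    (2,7)@(5, 15): e=[-4,-6,42] → ·
    (3,7)@(7, 15): e=[-12,-2,46] → ·
  covered (4 px):
    · · · · · · · · · ·
    · · · · · · · · · ·
    · · · · · · · · · ·
    · · · · · · · · · ·
    · · · · · · · · · ·
    · · · · # # · · · ·
    · · # # · · · · · ·
    · · · · · · · · · ·
T4:
  2·area = 16
  edge (2, 2)→(10, 14): d=(8,12) right/bottom  bias=-1
  edge (10, 14)→(6, 10): d=(-4,-4) top-left  bias=+0
  edge (6, 10)→(2, 2): d=(-4,-8) top-left  bias=+0
    (0,2)@(1, 5): e=[36,0,-20] → ·  [on edge]
    (1,3)@(3, 7): e=[28,0,-12] → ·  [on edge]
    (2,3)@(5, 7): e=[4,8,4] → #
    (3,3)@(7, 7): e=[-20,16,20] → ·
    (2,4)@(5, 9): e=[20,0,-4] → ·  [on edge]
    (3,5)@(7, 11): e=[12,0,4] → #  [on edge]
    (4,5)@(9, 11): e=[-12,8,20] → ·
    (3,6)@(7, 13): e=[28,-8,-4] → ·
    (4,6)@(9, 13): e=[4,0,12] → #  [on edge]
    (5,6)@(11, 13): e=[-20,8,28] → ·
    (4,7)@(9, 15): e=[20,-8,4] → ·
    (5,7)@(11, 15): e=[-4,0,20] → ·  [on edge]
  covered (3 px):
    · · · · · · · · · ·
    · · · · · · · · · ·
    · · · · · · · · · ·
    · · # · · · · · · ·
    · · · · · · · · · ·
    · · · # · · · · · ·
    · · · · # · · · · ·
    · · · · · · · · · ·

Result: "outside"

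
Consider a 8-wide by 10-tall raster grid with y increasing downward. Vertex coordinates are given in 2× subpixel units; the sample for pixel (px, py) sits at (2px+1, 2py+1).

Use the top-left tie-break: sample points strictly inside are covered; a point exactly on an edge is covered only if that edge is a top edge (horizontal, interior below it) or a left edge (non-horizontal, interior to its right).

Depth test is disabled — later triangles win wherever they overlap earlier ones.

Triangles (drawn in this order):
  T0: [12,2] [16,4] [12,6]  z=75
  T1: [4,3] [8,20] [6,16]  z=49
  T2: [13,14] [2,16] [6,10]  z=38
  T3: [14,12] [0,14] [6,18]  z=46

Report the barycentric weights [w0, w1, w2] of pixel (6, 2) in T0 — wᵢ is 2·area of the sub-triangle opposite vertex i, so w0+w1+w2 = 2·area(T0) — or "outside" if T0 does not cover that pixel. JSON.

T0:
  2·area = 16
  edge (12, 2)→(16, 4): d=(4,2) right/bottom  bias=-1
  edge (16, 4)→(12, 6): d=(-4,2) right/bottom  bias=-1
  edge (12, 6)→(12, 2): d=(0,-4) top-left  bias=+0
    (6,1)@(13, 3): e=[2,10,4] → X
    (7,1)@(15, 3): e=[-2,6,12] → .
    (6,2)@(13, 5): e=[10,2,4] → X
    (7,2)@(15, 5): e=[6,-2,12] → .
    (6,3)@(13, 7): e=[18,-6,4] → .
  covered (2 px):
    . . . . . . . .
    . . . . . . X .
    . . . . . . X .
    . . . . . . . .
    . . . . . . . .
    . . . . . . . .
    . . . . . . . .
    . . . . . . . .
    . . . . . . . .
    . . . . . . . .
T1:
  2·area = 18
  edge (4, 3)→(8, 20): d=(4,17) right/bottom  bias=-1
  edge (8, 20)→(6, 16): d=(-2,-4) top-left  bias=+0
  edge (6, 16)→(4, 3): d=(-2,-13) top-left  bias=+0
    (2,4)@(5, 9): e=[7,10,1] → X
    (3,4)@(7, 9): e=[-27,18,27] → .
    (2,5)@(5, 11): e=[15,6,-3] → .
    (3,8)@(7, 17): e=[5,2,11] → X
    (4,8)@(9, 17): e=[-29,10,37] → .
    (3,9)@(7, 19): e=[13,-2,7] → .
  covered (2 px):
    . . . . . . . .
    . . . . . . . .
    . . . . . . . .
    . . . . . . . .
    . . X . . . . .
    . . . . . . . .
    . . . . . . . .
    . . . . . . . .
    . . . X . . . .
    . . . . . . . .
T2:
  2·area = 58
  edge (13, 14)→(2, 16): d=(-11,2) right/bottom  bias=-1
  edge (2, 16)→(6, 10): d=(4,-6) top-left  bias=+0
  edge (6, 10)→(13, 14): d=(7,4) right/bottom  bias=-1
    (3,5)@(7, 11): e=[45,10,3] → X
    (4,5)@(9, 11): e=[41,22,-5] → .
    (2,6)@(5, 13): e=[27,6,25] → X
    (4,6)@(9, 13): e=[19,30,9] → X
    (5,6)@(11, 13): e=[15,42,1] → X
    (6,6)@(13, 13): e=[11,54,-7] → .
    (1,7)@(3, 15): e=[9,2,47] → X
    (4,7)@(9, 15): e=[-3,38,23] → .
    (5,7)@(11, 15): e=[-7,50,15] → .
    (1,8)@(3, 17): e=[-13,10,61] → .
    (2,8)@(5, 17): e=[-17,22,53] → .
    (3,8)@(7, 17): e=[-21,34,45] → .
  covered (8 px):
    . . . . . . . .
    . . . . . . . .
    . . . . . . . .
    . . . . . . . .
    . . . . . . . .
    . . . X . . . .
    . . X X X X . .
    . X X X . . . .
    . . . . . . . .
    . . . . . . . .
T3:
  2·area = 68  (B↔C swapped to make it positive)
  edge (14, 12)→(6, 18): d=(-8,6) right/bottom  bias=-1
  edge (6, 18)→(0, 14): d=(-6,-4) top-left  bias=+0
  edge (0, 14)→(14, 12): d=(14,-2) top-left  bias=+0
    (3,6)@(7, 13): e=[34,34,0] → X  [on edge]
    (4,6)@(9, 13): e=[22,42,4] → X
    (5,6)@(11, 13): e=[10,50,8] → X
    (6,6)@(13, 13): e=[-2,58,12] → .
    (1,7)@(3, 15): e=[42,6,20] → X
    (2,7)@(5, 15): e=[30,14,24] → X
    (5,7)@(11, 15): e=[-6,38,36] → .
    (1,8)@(3, 17): e=[26,-6,48] → .
    (2,8)@(5, 17): e=[14,2,52] → X
    (4,8)@(9, 17): e=[-10,18,60] → .
    (2,9)@(5, 19): e=[-2,-10,80] → .
    (3,9)@(7, 19): e=[-14,-2,84] → .
  covered (9 px):
    . . . . . . . .
    . . . . . . . .
    . . . . . . . .
    . . . . . . . .
    . . . . . . . .
    . . . . . . . .
    . . . X X X . .
    . X X X X . . .
    . . X X . . . .
    . . . . . . . .

Final: [2,4,10]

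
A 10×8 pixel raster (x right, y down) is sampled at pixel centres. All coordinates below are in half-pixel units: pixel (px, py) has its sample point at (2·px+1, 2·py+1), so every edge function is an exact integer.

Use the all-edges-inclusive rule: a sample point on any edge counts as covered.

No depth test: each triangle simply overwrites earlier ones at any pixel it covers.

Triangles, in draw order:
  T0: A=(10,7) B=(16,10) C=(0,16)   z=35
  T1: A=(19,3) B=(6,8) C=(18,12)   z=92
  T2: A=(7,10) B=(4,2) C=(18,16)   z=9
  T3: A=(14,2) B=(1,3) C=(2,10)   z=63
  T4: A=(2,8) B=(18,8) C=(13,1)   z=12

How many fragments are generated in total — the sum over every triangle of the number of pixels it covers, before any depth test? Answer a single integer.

T0:
  2·area = 84
  edge (10, 7)→(16, 10): d=(6,3) inclusive
  edge (16, 10)→(0, 16): d=(-16,6) inclusive
  edge (0, 16)→(10, 7): d=(10,-9) inclusive
    (4,4)@(9, 9): e=[15,58,11] → #
    (5,4)@(11, 9): e=[9,46,29] → #
    (6,4)@(13, 9): e=[3,34,47] → #
    (7,4)@(15, 9): e=[-3,22,65] → ·
    (3,5)@(7, 11): e=[33,38,13] → #
    (7,5)@(15, 11): e=[9,-10,85] → ·
    (2,6)@(5, 13): e=[51,18,15] → #
    (4,6)@(9, 13): e=[39,-6,51] → ·
    (5,6)@(11, 13): e=[33,-18,69] → ·
    (6,6)@(13, 13): e=[27,-30,87] → ·
    (2,7)@(5, 15): e=[63,-14,35] → ·
    (3,7)@(7, 15): e=[57,-26,53] → ·
  covered (9 px):
    · · · · · · · · · ·
    · · · · · · · · · ·
    · · · · · · · · · ·
    · · · · · · · · · ·
    · · · · # # # · · ·
    · · · # # # # · · ·
    · · # # · · · · · ·
    · · · · · · · · · ·
T1:
  2·area = 112  (B↔C swapped to make it positive)
  edge (19, 3)→(18, 12): d=(-1,9) inclusive
  edge (18, 12)→(6, 8): d=(-12,-4) inclusive
  edge (6, 8)→(19, 3): d=(13,-5) inclusive
    (9,1)@(19, 3): e=[0,112,0] → #  [on edge]
    (7,2)@(15, 5): e=[34,72,6] → #
    (8,2)@(17, 5): e=[16,80,16] → #
    (9,2)@(19, 5): e=[-2,88,26] → ·
    (1,3)@(3, 7): e=[140,0,-28] → ·  [on edge]
    (4,3)@(9, 7): e=[86,24,2] → #
    (5,3)@(11, 7): e=[68,32,12] → #
    (6,3)@(13, 7): e=[50,40,22] → #
    (9,3)@(19, 7): e=[-4,64,52] → ·
    (4,4)@(9, 9): e=[84,0,28] → #  [on edge]
    (9,4)@(19, 9): e=[-6,40,78] → ·
    (4,5)@(9, 11): e=[82,-24,54] → ·
    (7,5)@(15, 11): e=[28,0,84] → #  [on edge]
  covered (15 px):
    · · · · · · · · · ·
    · · · · · · · · · #
    · · · · · · · # # ·
    · · · · # # # # # ·
    · · · · # # # # # ·
    · · · · · · · # # ·
    · · · · · · · · · ·
    · · · · · · · · · ·
T2:
  2·area = 70
  edge (7, 10)→(4, 2): d=(-3,-8) inclusive
  edge (4, 2)→(18, 16): d=(14,14) inclusive
  edge (18, 16)→(7, 10): d=(-11,-6) inclusive
    (1,0)@(3, 1): e=[-5,0,75] → ·  [on edge]
    (2,1)@(5, 3): e=[5,0,65] → #  [on edge]
    (3,1)@(7, 3): e=[21,-28,77] → ·
    (2,2)@(5, 5): e=[-1,28,43] → ·
    (3,2)@(7, 5): e=[15,0,55] → #  [on edge]
    (4,2)@(9, 5): e=[31,-28,67] → ·
    (3,3)@(7, 7): e=[9,28,33] → #
    (4,3)@(9, 7): e=[25,0,45] → #  [on edge]
    (5,3)@(11, 7): e=[41,-28,57] → ·
    (3,4)@(7, 9): e=[3,56,11] → #
    (5,4)@(11, 9): e=[35,0,35] → #  [on edge]
    (6,4)@(13, 9): e=[51,-28,47] → ·
    (6,5)@(13, 11): e=[45,0,25] → #  [on edge]
    (7,6)@(15, 13): e=[55,0,15] → #  [on edge]
    (8,7)@(17, 15): e=[65,0,5] → #  [on edge]
  covered (13 px):
    · · · · · · · · · ·
    · · # · · · · · · ·
    · · · # · · · · · ·
    · · · # # · · · · ·
    · · · # # # · · · ·
    · · · · # # # · · ·
    · · · · · · # # · ·
    · · · · · · · · # ·
T3:
  2·area = 92  (B↔C swapped to make it positive)
  edge (14, 2)→(2, 10): d=(-12,8) inclusive
  edge (2, 10)→(1, 3): d=(-1,-7) inclusive
  edge (1, 3)→(14, 2): d=(13,-1) inclusive
    (0,1)@(1, 3): e=[92,0,0] → #  [on edge]
    (1,1)@(3, 3): e=[76,14,2] → #
    (2,1)@(5, 3): e=[60,28,4] → #
    (3,1)@(7, 3): e=[44,42,6] → #
    (4,1)@(9, 3): e=[28,56,8] → #
    (5,1)@(11, 3): e=[12,70,10] → #
    (6,1)@(13, 3): e=[-4,84,12] → ·
    (0,2)@(1, 5): e=[68,-2,26] → ·
    (1,2)@(3, 5): e=[52,12,28] → #
    (5,2)@(11, 5): e=[-12,68,36] → ·
    (1,3)@(3, 7): e=[28,10,54] → #
    (3,3)@(7, 7): e=[-4,38,58] → ·
  covered (13 px):
    · · · · · · · · · ·
    # # # # # # · · · ·
    · # # # # · · · · ·
    · # # · · · · · · ·
    · # · · · · · · · ·
    · · · · · · · · · ·
    · · · · · · · · · ·
    · · · · · · · · · ·
T4:
  2·area = 112  (B↔C swapped to make it positive)
  edge (2, 8)→(13, 1): d=(11,-7) inclusive
  edge (13, 1)→(18, 8): d=(5,7) inclusive
  edge (18, 8)→(2, 8): d=(-16,0) inclusive
    (6,0)@(13, 1): e=[0,0,112] → #  [on edge]
    (7,0)@(15, 1): e=[14,-14,112] → ·
    (5,1)@(11, 3): e=[8,24,80] → #
    (7,1)@(15, 3): e=[36,-4,80] → ·
    (3,2)@(7, 5): e=[2,62,48] → #
    (4,2)@(9, 5): e=[16,48,48] → #
    (7,2)@(15, 5): e=[58,6,48] → #
    (8,2)@(17, 5): e=[72,-8,48] → ·
    (2,3)@(5, 7): e=[10,86,16] → #
    (8,3)@(17, 7): e=[94,2,16] → #
    (9,3)@(19, 7): e=[108,-12,16] → ·
    (2,4)@(5, 9): e=[32,96,-16] → ·
  covered (15 px):
    · · · · · · # · · ·
    · · · · · # # · · ·
    · · · # # # # # · ·
    · · # # # # # # # ·
    · · · · · · · · · ·
    · · · · · · · · · ·
    · · · · · · · · · ·
    · · · · · · · · · ·

Answer: 65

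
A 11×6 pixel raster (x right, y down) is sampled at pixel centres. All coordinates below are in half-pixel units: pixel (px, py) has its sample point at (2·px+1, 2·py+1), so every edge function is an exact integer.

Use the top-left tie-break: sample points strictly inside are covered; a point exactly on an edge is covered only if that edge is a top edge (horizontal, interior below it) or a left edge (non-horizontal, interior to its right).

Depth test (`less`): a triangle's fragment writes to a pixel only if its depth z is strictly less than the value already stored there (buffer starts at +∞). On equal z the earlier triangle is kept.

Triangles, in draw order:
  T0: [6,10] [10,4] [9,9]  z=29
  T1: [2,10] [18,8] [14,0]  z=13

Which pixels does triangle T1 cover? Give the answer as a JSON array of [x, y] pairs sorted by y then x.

T0:
  2·area = 14
  edge (6, 10)→(10, 4): d=(4,-6) top-left  bias=+0
  edge (10, 4)→(9, 9): d=(-1,5) right/bottom  bias=-1
  edge (9, 9)→(6, 10): d=(-3,1) right/bottom  bias=-1
    (10,2)@(21, 5): e=[70,-56,0] → ·  [on edge]
    (4,3)@(9, 7): e=[6,2,6] → █
    (5,3)@(11, 7): e=[18,-8,4] → ·
    (7,3)@(15, 7): e=[42,-28,0] → ·  [on edge]
    (3,4)@(7, 9): e=[2,10,2] → █
    (4,4)@(9, 9): e=[14,0,0] → ·  [on edge]
    (1,5)@(3, 11): e=[-14,28,0] → ·  [on edge]
    (3,5)@(7, 11): e=[10,8,-4] → ·
  covered (2 px):
    · · · · · · · · · · ·
    · · · · · · · · · · ·
    · · · · · · · · · · ·
    · · · · █ · · · · · ·
    · · · █ · · · · · · ·
    · · · · · · · · · · ·
T1:
  2·area = 136  (B↔C swapped to make it positive)
  edge (2, 10)→(14, 0): d=(12,-10) top-left  bias=+0
  edge (14, 0)→(18, 8): d=(4,8) right/bottom  bias=-1
  edge (18, 8)→(2, 10): d=(-16,2) right/bottom  bias=-1
    (6,0)@(13, 1): e=[2,12,122] → █
    (7,0)@(15, 1): e=[22,-4,118] → ·
    (5,1)@(11, 3): e=[6,36,94] → █
    (7,1)@(15, 3): e=[46,4,86] → █
    (8,1)@(17, 3): e=[66,-12,82] → ·
    (4,2)@(9, 5): e=[10,60,66] → █
    (8,2)@(17, 5): e=[90,-4,50] → ·
    (3,3)@(7, 7): e=[14,84,38] → █
    (8,3)@(17, 7): e=[114,4,18] → █
    (9,3)@(19, 7): e=[134,-12,14] → ·
    (2,4)@(5, 9): e=[18,108,10] → █
    (5,4)@(11, 9): e=[78,60,-2] → ·
  covered (17 px):
    · · · · · · █ · · · ·
    · · · · · █ █ █ · · ·
    · · · · █ █ █ █ · · ·
    · · · █ █ █ █ █ █ · ·
    · · █ █ █ · · · · · ·
    · · · · · · · · · · ·

Result: [[6,0],[5,1],[6,1],[7,1],[4,2],[5,2],[6,2],[7,2],[3,3],[4,3],[5,3],[6,3],[7,3],[8,3],[2,4],[3,4],[4,4]]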